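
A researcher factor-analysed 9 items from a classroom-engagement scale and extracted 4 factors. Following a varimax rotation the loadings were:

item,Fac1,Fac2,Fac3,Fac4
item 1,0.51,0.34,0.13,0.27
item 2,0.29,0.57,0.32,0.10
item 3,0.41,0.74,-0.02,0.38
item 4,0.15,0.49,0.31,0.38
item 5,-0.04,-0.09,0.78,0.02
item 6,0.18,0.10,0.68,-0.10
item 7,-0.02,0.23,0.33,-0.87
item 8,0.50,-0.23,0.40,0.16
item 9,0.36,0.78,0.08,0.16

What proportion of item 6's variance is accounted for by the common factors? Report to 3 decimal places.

h² = 0.18² + 0.10² + 0.68² + (-0.10)² = 0.0324 + 0.0100 + 0.4624 + 0.0100 = 0.5148

0.515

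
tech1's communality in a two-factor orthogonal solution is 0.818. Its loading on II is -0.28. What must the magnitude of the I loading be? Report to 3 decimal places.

Under orthogonal rotation h² = Σλ², so λ_I² = h² − (0.0784) = 0.818 − 0.0784 = 0.7396.
|λ| = √0.7396 = 0.8600.

0.860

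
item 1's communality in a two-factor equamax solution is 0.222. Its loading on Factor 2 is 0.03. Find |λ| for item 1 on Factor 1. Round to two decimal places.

Under orthogonal rotation h² = Σλ², so λ_Factor 1² = h² − (0.0009) = 0.222 − 0.0009 = 0.2211.
|λ| = √0.2211 = 0.4702.

0.47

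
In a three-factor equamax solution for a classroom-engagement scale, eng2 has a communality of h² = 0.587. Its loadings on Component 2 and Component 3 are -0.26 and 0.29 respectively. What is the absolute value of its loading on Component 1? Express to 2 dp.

Under orthogonal rotation h² = Σλ², so λ_Component 1² = h² − (0.1517) = 0.587 − 0.1517 = 0.4353.
|λ| = √0.4353 = 0.6598.

0.66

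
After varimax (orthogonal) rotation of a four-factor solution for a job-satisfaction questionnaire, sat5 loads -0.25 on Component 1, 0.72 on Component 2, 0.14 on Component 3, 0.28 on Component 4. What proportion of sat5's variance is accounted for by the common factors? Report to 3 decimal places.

0.679

h² = (-0.25)² + 0.72² + 0.14² + 0.28² = 0.0625 + 0.5184 + 0.0196 + 0.0784 = 0.6789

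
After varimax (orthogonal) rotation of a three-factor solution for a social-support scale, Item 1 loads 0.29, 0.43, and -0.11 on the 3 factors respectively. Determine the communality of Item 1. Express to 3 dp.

0.281

h² = 0.29² + 0.43² + (-0.11)² = 0.0841 + 0.1849 + 0.0121 = 0.2811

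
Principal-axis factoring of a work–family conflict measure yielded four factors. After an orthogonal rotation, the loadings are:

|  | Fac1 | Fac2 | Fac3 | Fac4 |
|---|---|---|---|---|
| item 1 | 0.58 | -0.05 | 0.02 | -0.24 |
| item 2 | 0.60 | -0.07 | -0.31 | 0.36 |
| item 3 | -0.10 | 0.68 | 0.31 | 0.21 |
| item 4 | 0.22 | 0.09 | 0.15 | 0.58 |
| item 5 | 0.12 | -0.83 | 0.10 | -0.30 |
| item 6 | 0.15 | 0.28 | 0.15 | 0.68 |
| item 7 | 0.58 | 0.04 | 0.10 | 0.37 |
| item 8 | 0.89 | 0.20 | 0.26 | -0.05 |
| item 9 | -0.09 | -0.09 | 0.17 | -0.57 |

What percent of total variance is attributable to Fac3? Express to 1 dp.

3.9%

SS loadings for Fac3 = 0.02² + (-0.31)² + 0.31² + 0.15² + 0.10² + 0.15² + 0.10² + 0.26² + 0.17² = 0.3541
With 9 standardized items, total variance = 9. Proportion = 0.3541/9 = 0.0393 → 3.93%.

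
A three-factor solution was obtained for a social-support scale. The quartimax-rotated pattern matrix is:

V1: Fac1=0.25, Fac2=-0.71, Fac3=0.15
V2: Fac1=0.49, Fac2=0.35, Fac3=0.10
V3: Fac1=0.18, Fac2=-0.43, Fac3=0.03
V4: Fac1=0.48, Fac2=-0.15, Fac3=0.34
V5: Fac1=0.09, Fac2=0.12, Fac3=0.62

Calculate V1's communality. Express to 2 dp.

h² = 0.25² + (-0.71)² + 0.15² = 0.0625 + 0.5041 + 0.0225 = 0.5891

0.59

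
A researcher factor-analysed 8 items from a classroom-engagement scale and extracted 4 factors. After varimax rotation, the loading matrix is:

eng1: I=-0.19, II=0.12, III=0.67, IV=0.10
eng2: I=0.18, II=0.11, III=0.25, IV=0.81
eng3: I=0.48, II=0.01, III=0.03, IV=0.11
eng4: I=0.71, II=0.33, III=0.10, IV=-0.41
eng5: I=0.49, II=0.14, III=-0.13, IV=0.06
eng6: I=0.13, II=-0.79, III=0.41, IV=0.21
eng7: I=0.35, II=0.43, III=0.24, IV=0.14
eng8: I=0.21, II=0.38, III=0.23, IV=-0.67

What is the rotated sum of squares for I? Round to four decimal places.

1.2266

SS loadings for I = (-0.19)² + 0.18² + 0.48² + 0.71² + 0.49² + 0.13² + 0.35² + 0.21² = 0.0361 + 0.0324 + 0.2304 + 0.5041 + 0.2401 + 0.0169 + 0.1225 + 0.0441 = 1.2266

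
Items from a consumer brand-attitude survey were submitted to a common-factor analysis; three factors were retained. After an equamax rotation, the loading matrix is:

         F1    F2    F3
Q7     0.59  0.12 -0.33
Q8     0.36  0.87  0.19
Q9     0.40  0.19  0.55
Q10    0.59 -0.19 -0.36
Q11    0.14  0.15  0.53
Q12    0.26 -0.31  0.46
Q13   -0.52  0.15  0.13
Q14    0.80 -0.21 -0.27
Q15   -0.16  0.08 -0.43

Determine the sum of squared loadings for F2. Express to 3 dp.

1.035

SS loadings for F2 = 0.12² + 0.87² + 0.19² + (-0.19)² + 0.15² + (-0.31)² + 0.15² + (-0.21)² + 0.08² = 0.0144 + 0.7569 + 0.0361 + 0.0361 + 0.0225 + 0.0961 + 0.0225 + 0.0441 + 0.0064 = 1.0351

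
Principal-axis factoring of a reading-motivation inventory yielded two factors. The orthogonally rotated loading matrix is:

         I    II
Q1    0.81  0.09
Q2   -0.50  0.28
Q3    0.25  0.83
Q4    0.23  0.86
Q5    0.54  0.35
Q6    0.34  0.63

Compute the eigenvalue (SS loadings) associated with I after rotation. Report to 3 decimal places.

1.429

SS loadings for I = 0.81² + (-0.50)² + 0.25² + 0.23² + 0.54² + 0.34² = 0.6561 + 0.2500 + 0.0625 + 0.0529 + 0.2916 + 0.1156 = 1.4287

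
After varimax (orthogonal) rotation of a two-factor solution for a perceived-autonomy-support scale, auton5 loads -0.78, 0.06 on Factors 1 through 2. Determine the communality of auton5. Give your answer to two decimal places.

0.61

h² = (-0.78)² + 0.06² = 0.6084 + 0.0036 = 0.6120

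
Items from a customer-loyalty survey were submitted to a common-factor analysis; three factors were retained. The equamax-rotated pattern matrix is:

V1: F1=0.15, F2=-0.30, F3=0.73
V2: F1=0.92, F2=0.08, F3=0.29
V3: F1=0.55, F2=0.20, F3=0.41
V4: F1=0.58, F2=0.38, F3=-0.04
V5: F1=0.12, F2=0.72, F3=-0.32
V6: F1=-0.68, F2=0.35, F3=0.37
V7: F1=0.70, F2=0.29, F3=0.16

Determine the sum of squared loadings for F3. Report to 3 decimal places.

SS loadings for F3 = 0.73² + 0.29² + 0.41² + (-0.04)² + (-0.32)² + 0.37² + 0.16² = 0.5329 + 0.0841 + 0.1681 + 0.0016 + 0.1024 + 0.1369 + 0.0256 = 1.0516

1.052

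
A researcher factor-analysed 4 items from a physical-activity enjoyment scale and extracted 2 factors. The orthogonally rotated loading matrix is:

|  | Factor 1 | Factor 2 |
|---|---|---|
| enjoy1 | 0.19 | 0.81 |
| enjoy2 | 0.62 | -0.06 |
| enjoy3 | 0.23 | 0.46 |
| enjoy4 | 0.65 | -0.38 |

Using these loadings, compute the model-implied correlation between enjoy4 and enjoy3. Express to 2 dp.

r̂ = Σ λ_i·λ_j across factors = (0.65)(0.23) + (-0.38)(0.46)
  = +0.1495 -0.1748 = -0.0253

-0.03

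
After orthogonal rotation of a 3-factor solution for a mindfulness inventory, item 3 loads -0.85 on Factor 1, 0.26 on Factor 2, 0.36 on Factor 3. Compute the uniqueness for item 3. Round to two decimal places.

0.08

h² = (-0.85)² + 0.26² + 0.36² = 0.7225 + 0.0676 + 0.1296 = 0.9197
Uniqueness u² = 1 − h² = 1 − 0.9197 = 0.0803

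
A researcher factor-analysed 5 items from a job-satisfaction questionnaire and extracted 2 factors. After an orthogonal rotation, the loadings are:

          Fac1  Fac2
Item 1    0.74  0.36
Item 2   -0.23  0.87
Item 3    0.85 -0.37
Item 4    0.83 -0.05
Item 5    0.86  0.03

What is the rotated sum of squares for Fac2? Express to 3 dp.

SS loadings for Fac2 = 0.36² + 0.87² + (-0.37)² + (-0.05)² + 0.03² = 0.1296 + 0.7569 + 0.1369 + 0.0025 + 0.0009 = 1.0268

1.027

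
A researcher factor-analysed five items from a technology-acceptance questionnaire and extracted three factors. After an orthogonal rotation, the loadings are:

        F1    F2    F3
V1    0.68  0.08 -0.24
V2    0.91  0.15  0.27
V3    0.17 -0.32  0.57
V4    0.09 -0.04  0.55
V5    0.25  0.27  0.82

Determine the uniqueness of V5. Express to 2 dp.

h² = 0.25² + 0.27² + 0.82² = 0.0625 + 0.0729 + 0.6724 = 0.8078
Uniqueness u² = 1 − h² = 1 − 0.8078 = 0.1922

0.19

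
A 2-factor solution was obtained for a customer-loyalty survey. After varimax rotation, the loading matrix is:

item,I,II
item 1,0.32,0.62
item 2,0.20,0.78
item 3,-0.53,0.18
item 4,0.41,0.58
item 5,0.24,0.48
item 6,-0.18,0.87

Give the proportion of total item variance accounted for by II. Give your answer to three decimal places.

SS loadings for II = 0.62² + 0.78² + 0.18² + 0.58² + 0.48² + 0.87² = 2.3489
Proportion of variance = 2.3489 / 6 = 0.3915.

0.391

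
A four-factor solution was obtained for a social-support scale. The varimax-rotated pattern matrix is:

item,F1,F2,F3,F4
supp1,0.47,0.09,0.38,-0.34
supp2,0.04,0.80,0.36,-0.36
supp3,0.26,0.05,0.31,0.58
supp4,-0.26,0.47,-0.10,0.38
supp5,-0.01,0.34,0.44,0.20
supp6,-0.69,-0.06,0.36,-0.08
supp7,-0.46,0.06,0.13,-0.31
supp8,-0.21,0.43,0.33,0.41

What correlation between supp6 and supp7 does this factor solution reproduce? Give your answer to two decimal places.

0.39

r̂ = Σ λ_i·λ_j across factors = (-0.69)(-0.46) + (-0.06)(0.06) + (0.36)(0.13) + (-0.08)(-0.31)
  = +0.3174 -0.0036 +0.0468 +0.0248 = 0.3854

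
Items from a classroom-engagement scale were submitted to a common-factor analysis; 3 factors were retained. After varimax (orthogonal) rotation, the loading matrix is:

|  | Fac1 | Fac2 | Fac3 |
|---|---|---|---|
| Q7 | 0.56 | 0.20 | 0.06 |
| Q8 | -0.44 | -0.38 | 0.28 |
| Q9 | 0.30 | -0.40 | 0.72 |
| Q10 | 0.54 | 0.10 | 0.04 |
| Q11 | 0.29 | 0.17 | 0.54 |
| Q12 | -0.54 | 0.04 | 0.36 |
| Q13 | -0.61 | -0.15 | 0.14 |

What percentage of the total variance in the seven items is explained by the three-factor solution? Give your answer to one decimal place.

44.1%

SS loadings by factor: 1.6366, 0.4074, 1.0428; total = 3.0868.
Total variance with 7 standardized items is 7, so the solution explains 3.0868/7 = 0.4410 = 44.10%.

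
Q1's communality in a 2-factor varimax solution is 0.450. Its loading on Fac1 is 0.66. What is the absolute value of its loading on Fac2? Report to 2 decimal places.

Under orthogonal rotation h² = Σλ², so λ_Fac2² = h² − (0.4356) = 0.450 − 0.4356 = 0.0144.
|λ| = √0.0144 = 0.1200.

0.12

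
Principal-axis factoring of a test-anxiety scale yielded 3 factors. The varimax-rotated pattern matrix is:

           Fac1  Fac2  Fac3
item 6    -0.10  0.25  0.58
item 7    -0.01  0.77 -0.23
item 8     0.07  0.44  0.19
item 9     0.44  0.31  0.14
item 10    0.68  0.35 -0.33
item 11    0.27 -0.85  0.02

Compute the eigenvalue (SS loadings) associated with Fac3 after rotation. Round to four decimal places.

SS loadings for Fac3 = 0.58² + (-0.23)² + 0.19² + 0.14² + (-0.33)² + 0.02² = 0.3364 + 0.0529 + 0.0361 + 0.0196 + 0.1089 + 0.0004 = 0.5543

0.5543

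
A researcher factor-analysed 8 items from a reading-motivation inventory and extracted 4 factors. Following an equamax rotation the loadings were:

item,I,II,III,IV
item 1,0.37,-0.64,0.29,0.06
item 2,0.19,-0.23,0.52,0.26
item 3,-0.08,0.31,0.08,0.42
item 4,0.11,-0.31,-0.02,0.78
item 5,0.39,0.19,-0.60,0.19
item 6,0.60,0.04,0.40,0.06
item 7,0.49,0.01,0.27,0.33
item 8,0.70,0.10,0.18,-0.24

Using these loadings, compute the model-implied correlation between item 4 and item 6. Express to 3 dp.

r̂ = Σ λ_i·λ_j across factors = (0.11)(0.60) + (-0.31)(0.04) + (-0.02)(0.40) + (0.78)(0.06)
  = +0.0660 -0.0124 -0.0080 +0.0468 = 0.0924

0.092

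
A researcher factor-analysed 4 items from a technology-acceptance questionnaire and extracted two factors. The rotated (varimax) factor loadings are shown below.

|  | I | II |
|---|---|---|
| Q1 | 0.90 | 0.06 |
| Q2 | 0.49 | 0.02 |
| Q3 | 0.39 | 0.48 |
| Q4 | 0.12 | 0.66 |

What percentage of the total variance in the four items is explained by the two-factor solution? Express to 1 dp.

47.2%

SS loadings by factor: 1.2166, 0.6700; total = 1.8866.
Total variance with 4 standardized items is 4, so the solution explains 1.8866/4 = 0.4717 = 47.16%.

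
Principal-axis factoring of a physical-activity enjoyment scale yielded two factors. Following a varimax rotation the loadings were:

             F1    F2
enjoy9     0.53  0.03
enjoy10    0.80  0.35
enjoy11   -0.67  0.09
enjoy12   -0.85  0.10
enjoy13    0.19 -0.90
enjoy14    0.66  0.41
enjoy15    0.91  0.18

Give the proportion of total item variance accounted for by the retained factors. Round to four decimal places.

0.6492

Communalities: 0.2818, 0.7625, 0.4570, 0.7325, 0.8461, 0.6037, 0.8605; Σh² = 4.5441.
Total variance with 7 standardized items is 7, so the solution explains 4.5441/7 = 0.6492.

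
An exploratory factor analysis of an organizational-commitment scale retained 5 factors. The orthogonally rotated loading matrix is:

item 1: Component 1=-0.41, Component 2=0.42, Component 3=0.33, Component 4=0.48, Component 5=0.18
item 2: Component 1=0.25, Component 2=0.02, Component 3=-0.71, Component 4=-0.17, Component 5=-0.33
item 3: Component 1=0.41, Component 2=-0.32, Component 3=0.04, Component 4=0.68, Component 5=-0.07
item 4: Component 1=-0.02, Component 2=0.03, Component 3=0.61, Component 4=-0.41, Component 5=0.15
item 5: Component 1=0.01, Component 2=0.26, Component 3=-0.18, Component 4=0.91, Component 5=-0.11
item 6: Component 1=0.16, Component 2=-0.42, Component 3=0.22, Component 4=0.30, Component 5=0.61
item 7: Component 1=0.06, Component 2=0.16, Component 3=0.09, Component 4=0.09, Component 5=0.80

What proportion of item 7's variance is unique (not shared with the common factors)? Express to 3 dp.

0.315

h² = 0.06² + 0.16² + 0.09² + 0.09² + 0.80² = 0.0036 + 0.0256 + 0.0081 + 0.0081 + 0.6400 = 0.6854
Uniqueness u² = 1 − h² = 1 − 0.6854 = 0.3146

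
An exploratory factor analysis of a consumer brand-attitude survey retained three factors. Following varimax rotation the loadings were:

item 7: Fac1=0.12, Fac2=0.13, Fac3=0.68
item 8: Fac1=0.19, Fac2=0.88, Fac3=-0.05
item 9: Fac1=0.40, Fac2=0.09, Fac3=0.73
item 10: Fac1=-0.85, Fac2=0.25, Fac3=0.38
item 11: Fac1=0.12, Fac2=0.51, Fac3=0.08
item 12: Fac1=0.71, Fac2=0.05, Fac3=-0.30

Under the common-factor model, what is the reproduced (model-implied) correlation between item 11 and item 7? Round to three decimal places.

r̂ = Σ λ_i·λ_j across factors = (0.12)(0.12) + (0.51)(0.13) + (0.08)(0.68)
  = +0.0144 +0.0663 +0.0544 = 0.1351

0.135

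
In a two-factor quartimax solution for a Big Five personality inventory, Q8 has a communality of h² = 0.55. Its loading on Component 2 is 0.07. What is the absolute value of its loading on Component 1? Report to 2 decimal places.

0.74

Under orthogonal rotation h² = Σλ², so λ_Component 1² = h² − (0.0049) = 0.55 − 0.0049 = 0.5451.
|λ| = √0.5451 = 0.7383.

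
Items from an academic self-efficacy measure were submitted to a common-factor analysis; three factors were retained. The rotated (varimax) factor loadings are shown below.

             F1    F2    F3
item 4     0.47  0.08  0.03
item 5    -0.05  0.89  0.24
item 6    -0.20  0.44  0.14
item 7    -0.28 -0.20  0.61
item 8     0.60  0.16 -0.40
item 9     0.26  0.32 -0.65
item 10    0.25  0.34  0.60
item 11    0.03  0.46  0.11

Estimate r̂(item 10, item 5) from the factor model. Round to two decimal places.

0.43

r̂ = Σ λ_i·λ_j across factors = (0.25)(-0.05) + (0.34)(0.89) + (0.60)(0.24)
  = -0.0125 +0.3026 +0.1440 = 0.4341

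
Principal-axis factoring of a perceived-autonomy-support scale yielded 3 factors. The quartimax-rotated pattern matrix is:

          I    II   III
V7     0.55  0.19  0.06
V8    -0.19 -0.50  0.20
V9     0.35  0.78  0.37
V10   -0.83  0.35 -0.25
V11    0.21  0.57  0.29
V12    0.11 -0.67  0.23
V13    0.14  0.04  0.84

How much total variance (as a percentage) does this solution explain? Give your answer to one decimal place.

58.6%

Communalities: 0.3422, 0.3261, 0.8678, 0.8739, 0.4531, 0.5139, 0.7268; Σh² = 4.1038.
Total variance with 7 standardized items is 7, so the solution explains 4.1038/7 = 0.5863 = 58.63%.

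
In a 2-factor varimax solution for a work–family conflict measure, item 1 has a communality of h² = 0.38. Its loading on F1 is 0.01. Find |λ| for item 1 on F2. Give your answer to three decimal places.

0.616

Under orthogonal rotation h² = Σλ², so λ_F2² = h² − (0.0001) = 0.38 − 0.0001 = 0.3799.
|λ| = √0.3799 = 0.6164.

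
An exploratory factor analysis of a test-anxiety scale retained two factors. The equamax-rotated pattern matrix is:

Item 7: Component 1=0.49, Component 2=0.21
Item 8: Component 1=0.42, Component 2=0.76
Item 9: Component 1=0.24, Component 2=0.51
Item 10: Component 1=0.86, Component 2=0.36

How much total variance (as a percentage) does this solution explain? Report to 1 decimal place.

Communalities: 0.2842, 0.7540, 0.3177, 0.8692; Σh² = 2.2251.
Total variance with 4 standardized items is 4, so the solution explains 2.2251/4 = 0.5563 = 55.63%.

55.6%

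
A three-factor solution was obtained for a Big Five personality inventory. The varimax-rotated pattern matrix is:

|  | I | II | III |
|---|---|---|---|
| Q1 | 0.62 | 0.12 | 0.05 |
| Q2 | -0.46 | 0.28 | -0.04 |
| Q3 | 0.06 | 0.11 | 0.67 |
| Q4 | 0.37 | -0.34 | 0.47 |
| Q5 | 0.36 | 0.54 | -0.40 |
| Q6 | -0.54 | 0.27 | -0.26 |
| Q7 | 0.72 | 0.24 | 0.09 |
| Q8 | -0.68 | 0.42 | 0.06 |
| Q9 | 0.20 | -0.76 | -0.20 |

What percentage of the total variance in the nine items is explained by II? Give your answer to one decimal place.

15.5%

SS loadings for II = 0.12² + 0.28² + 0.11² + (-0.34)² + 0.54² + 0.27² + 0.24² + 0.42² + (-0.76)² = 1.3966
With 9 standardized items, total variance = 9. Proportion = 1.3966/9 = 0.1552 → 15.52%.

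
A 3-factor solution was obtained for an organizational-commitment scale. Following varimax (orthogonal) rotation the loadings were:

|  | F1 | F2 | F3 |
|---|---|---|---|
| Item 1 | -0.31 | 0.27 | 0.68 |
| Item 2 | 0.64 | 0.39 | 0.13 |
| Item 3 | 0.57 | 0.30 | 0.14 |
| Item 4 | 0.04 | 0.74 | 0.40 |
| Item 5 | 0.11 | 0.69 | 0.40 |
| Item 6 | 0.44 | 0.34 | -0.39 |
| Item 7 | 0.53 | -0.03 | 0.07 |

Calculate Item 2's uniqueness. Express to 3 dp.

0.421

h² = 0.64² + 0.39² + 0.13² = 0.4096 + 0.1521 + 0.0169 = 0.5786
Uniqueness u² = 1 − h² = 1 − 0.5786 = 0.4214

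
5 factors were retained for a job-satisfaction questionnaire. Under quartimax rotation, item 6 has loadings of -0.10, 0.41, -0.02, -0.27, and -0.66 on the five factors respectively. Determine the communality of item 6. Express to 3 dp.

0.687

h² = (-0.10)² + 0.41² + (-0.02)² + (-0.27)² + (-0.66)² = 0.0100 + 0.1681 + 0.0004 + 0.0729 + 0.4356 = 0.6870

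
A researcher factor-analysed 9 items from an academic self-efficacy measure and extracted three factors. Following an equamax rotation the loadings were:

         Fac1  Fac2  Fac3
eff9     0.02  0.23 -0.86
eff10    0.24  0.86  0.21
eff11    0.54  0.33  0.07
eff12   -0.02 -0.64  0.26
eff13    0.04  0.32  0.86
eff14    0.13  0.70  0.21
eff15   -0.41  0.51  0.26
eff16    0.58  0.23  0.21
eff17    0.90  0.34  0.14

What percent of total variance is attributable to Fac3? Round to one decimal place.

SS loadings for Fac3 = (-0.86)² + 0.21² + 0.07² + 0.26² + 0.86² + 0.21² + 0.26² + 0.21² + 0.14² = 1.7712
With 9 standardized items, total variance = 9. Proportion = 1.7712/9 = 0.1968 → 19.68%.

19.7%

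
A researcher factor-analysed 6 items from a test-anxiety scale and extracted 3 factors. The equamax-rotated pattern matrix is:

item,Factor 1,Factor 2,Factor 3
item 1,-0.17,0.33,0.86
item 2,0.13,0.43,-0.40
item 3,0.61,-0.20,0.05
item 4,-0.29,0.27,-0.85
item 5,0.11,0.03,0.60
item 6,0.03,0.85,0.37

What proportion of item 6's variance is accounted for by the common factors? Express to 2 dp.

h² = 0.03² + 0.85² + 0.37² = 0.0009 + 0.7225 + 0.1369 = 0.8603

0.86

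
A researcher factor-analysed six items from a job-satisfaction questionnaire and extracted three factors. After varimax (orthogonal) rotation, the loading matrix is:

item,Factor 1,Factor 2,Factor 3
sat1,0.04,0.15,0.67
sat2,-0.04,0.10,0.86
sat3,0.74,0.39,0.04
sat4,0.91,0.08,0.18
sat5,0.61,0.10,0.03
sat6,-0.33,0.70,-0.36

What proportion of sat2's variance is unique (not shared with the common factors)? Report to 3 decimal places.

h² = (-0.04)² + 0.10² + 0.86² = 0.0016 + 0.0100 + 0.7396 = 0.7512
Uniqueness u² = 1 − h² = 1 − 0.7512 = 0.2488

0.249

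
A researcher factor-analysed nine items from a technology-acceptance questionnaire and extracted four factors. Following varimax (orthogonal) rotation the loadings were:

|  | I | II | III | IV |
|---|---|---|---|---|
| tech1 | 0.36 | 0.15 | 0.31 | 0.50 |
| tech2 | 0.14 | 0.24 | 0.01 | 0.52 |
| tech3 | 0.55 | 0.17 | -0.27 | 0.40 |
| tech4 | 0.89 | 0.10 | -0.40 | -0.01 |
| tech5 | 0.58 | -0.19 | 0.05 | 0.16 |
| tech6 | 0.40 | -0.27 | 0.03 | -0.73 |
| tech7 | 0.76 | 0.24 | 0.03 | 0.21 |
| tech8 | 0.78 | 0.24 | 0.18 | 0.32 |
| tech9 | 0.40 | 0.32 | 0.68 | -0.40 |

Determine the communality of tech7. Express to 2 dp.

h² = 0.76² + 0.24² + 0.03² + 0.21² = 0.5776 + 0.0576 + 0.0009 + 0.0441 = 0.6802

0.68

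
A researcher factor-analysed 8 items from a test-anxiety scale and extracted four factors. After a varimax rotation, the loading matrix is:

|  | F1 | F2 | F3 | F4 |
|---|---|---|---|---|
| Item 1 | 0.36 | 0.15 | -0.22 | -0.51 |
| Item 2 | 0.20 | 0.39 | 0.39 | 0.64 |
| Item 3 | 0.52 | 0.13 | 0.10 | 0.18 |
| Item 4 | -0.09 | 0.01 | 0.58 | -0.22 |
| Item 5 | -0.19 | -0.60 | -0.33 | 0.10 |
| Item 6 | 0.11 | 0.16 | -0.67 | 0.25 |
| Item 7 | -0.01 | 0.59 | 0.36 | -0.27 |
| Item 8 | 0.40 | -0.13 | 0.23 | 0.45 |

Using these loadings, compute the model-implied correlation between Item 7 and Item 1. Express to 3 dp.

r̂ = Σ λ_i·λ_j across factors = (-0.01)(0.36) + (0.59)(0.15) + (0.36)(-0.22) + (-0.27)(-0.51)
  = -0.0036 +0.0885 -0.0792 +0.1377 = 0.1434

0.143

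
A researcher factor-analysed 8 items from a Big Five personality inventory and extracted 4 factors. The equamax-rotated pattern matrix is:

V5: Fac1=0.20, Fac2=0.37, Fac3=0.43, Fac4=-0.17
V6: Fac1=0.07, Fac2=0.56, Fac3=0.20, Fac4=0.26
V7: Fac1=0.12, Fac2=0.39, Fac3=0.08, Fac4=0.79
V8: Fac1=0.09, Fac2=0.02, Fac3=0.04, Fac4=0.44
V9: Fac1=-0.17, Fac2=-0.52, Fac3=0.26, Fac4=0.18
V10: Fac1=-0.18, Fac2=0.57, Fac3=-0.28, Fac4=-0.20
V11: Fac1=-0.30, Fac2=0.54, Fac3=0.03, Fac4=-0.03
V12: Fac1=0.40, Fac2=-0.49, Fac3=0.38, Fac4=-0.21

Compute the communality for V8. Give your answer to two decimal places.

0.20

h² = 0.09² + 0.02² + 0.04² + 0.44² = 0.0081 + 0.0004 + 0.0016 + 0.1936 = 0.2037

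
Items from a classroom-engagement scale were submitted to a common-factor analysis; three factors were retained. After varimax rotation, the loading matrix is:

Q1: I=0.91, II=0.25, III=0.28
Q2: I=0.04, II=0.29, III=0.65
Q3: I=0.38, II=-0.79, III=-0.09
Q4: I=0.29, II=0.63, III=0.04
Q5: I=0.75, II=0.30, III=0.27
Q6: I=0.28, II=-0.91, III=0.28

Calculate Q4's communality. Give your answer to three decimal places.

h² = 0.29² + 0.63² + 0.04² = 0.0841 + 0.3969 + 0.0016 = 0.4826

0.483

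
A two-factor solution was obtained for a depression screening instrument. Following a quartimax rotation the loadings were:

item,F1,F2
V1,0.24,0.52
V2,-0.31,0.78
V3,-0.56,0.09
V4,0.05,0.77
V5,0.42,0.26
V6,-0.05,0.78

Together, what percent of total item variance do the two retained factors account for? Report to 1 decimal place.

Communalities: 0.3280, 0.7045, 0.3217, 0.5954, 0.2440, 0.6109; Σh² = 2.8045.
Total variance with 6 standardized items is 6, so the solution explains 2.8045/6 = 0.4674 = 46.74%.

46.7%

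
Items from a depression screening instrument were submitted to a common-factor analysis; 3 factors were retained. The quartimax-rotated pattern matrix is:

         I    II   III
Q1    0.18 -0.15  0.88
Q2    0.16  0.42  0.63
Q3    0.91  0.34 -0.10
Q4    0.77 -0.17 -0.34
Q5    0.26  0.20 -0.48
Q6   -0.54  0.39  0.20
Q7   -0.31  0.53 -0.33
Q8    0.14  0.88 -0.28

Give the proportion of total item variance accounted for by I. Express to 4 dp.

0.2442

SS loadings for I = 0.18² + 0.16² + 0.91² + 0.77² + 0.26² + (-0.54)² + (-0.31)² + 0.14² = 1.9539
Proportion of variance = 1.9539 / 8 = 0.2442.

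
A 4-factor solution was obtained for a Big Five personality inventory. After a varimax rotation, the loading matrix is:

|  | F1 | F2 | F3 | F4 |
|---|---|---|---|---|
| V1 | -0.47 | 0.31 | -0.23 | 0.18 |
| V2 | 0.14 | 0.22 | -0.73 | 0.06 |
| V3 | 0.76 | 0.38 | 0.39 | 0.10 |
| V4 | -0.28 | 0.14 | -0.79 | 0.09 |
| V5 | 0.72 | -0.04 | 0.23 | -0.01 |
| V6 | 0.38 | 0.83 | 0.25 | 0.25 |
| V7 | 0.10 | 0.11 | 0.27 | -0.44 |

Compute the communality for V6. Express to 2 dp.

0.96

h² = 0.38² + 0.83² + 0.25² + 0.25² = 0.1444 + 0.6889 + 0.0625 + 0.0625 = 0.9583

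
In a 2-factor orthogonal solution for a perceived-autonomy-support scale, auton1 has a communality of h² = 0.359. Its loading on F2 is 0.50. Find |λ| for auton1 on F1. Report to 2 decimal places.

0.33

Under orthogonal rotation h² = Σλ², so λ_F1² = h² − (0.2500) = 0.359 − 0.2500 = 0.1090.
|λ| = √0.1090 = 0.3302.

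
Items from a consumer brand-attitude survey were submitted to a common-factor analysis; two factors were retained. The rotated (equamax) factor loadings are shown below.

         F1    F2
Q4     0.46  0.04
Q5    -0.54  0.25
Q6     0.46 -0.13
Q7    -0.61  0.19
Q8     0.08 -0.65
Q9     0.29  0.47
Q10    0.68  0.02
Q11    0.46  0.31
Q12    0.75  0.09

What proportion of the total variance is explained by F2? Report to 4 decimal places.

SS loadings for F2 = 0.04² + 0.25² + (-0.13)² + 0.19² + (-0.65)² + 0.47² + 0.02² + 0.31² + 0.09² = 0.8651
Proportion of variance = 0.8651 / 9 = 0.0961.

0.0961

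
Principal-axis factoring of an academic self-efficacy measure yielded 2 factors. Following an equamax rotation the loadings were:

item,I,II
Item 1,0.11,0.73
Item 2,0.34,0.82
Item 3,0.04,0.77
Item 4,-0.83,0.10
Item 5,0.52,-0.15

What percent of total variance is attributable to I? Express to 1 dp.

21.8%

SS loadings for I = 0.11² + 0.34² + 0.04² + (-0.83)² + 0.52² = 1.0886
With 5 standardized items, total variance = 5. Proportion = 1.0886/5 = 0.2177 → 21.77%.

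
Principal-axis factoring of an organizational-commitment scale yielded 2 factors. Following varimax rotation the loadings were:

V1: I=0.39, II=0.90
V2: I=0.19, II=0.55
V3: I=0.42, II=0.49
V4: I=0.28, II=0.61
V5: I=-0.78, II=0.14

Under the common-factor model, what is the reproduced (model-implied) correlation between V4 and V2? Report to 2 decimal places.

0.39

r̂ = Σ λ_i·λ_j across factors = (0.28)(0.19) + (0.61)(0.55)
  = +0.0532 +0.3355 = 0.3887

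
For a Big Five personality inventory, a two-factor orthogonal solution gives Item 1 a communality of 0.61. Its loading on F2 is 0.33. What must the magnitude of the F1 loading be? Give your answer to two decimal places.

Under orthogonal rotation h² = Σλ², so λ_F1² = h² − (0.1089) = 0.61 − 0.1089 = 0.5011.
|λ| = √0.5011 = 0.7079.

0.71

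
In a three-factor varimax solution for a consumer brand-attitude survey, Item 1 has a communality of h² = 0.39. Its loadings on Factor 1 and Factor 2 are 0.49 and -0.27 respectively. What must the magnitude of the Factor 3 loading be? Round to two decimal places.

0.28

Under orthogonal rotation h² = Σλ², so λ_Factor 3² = h² − (0.3130) = 0.39 − 0.3130 = 0.0770.
|λ| = √0.0770 = 0.2775.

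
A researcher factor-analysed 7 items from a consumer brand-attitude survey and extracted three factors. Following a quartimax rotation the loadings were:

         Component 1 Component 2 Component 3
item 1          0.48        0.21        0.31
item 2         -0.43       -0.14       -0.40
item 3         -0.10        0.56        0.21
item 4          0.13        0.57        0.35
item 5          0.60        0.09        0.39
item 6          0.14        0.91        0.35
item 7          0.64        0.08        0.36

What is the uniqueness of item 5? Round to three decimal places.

h² = 0.60² + 0.09² + 0.39² = 0.3600 + 0.0081 + 0.1521 = 0.5202
Uniqueness u² = 1 − h² = 1 − 0.5202 = 0.4798

0.480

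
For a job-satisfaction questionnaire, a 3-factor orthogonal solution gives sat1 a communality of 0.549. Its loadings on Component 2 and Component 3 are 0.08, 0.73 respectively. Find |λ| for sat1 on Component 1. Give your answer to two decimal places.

Under orthogonal rotation h² = Σλ², so λ_Component 1² = h² − (0.5393) = 0.549 − 0.5393 = 0.0097.
|λ| = √0.0097 = 0.0985.

0.10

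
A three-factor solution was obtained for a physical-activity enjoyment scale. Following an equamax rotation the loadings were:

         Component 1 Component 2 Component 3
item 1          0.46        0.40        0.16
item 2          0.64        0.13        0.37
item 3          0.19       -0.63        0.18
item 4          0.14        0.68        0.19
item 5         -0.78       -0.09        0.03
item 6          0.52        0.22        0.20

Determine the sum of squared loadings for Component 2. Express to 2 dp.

SS loadings for Component 2 = 0.40² + 0.13² + (-0.63)² + 0.68² + (-0.09)² + 0.22² = 0.1600 + 0.0169 + 0.3969 + 0.4624 + 0.0081 + 0.0484 = 1.0927

1.09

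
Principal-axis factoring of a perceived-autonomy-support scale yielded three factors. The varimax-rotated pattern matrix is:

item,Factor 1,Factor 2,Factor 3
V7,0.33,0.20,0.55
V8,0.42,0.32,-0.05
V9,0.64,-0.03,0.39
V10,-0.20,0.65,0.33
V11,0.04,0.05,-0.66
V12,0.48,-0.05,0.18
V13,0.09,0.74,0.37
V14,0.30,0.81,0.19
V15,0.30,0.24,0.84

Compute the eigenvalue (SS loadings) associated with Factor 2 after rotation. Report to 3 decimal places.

SS loadings for Factor 2 = 0.20² + 0.32² + (-0.03)² + 0.65² + 0.05² + (-0.05)² + 0.74² + 0.81² + 0.24² = 0.0400 + 0.1024 + 0.0009 + 0.4225 + 0.0025 + 0.0025 + 0.5476 + 0.6561 + 0.0576 = 1.8321

1.832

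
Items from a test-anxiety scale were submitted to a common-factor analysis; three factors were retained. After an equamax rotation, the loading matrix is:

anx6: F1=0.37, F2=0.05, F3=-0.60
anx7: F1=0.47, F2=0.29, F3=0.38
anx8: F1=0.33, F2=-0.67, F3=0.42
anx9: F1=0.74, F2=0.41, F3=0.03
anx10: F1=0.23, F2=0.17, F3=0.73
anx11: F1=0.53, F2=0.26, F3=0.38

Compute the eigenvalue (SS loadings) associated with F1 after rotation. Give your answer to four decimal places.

1.3481

SS loadings for F1 = 0.37² + 0.47² + 0.33² + 0.74² + 0.23² + 0.53² = 0.1369 + 0.2209 + 0.1089 + 0.5476 + 0.0529 + 0.2809 = 1.3481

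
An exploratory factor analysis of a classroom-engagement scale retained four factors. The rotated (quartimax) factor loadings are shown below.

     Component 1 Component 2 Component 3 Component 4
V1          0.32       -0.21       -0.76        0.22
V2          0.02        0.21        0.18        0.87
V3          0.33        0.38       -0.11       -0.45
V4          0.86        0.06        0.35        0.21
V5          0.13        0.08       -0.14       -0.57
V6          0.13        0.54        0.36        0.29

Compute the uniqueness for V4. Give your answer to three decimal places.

h² = 0.86² + 0.06² + 0.35² + 0.21² = 0.7396 + 0.0036 + 0.1225 + 0.0441 = 0.9098
Uniqueness u² = 1 − h² = 1 − 0.9098 = 0.0902

0.090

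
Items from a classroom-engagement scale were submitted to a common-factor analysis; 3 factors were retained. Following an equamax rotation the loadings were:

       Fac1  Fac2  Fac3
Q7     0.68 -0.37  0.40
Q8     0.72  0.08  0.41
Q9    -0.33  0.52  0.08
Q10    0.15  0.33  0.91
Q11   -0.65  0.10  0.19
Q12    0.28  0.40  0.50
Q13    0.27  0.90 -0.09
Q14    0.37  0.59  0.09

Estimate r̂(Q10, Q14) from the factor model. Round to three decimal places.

0.332

r̂ = Σ λ_i·λ_j across factors = (0.15)(0.37) + (0.33)(0.59) + (0.91)(0.09)
  = +0.0555 +0.1947 +0.0819 = 0.3321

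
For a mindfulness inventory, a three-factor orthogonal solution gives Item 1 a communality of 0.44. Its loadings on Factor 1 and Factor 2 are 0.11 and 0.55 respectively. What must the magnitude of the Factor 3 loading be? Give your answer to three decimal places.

Under orthogonal rotation h² = Σλ², so λ_Factor 3² = h² − (0.3146) = 0.44 − 0.3146 = 0.1254.
|λ| = √0.1254 = 0.3541.

0.354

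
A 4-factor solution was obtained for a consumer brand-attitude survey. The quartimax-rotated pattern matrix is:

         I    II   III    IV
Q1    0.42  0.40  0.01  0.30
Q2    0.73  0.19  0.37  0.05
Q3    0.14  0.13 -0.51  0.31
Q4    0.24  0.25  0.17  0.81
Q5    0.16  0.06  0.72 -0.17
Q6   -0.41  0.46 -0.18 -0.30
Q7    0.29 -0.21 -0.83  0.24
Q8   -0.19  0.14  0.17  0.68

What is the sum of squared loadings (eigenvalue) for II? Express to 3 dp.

SS loadings for II = 0.40² + 0.19² + 0.13² + 0.25² + 0.06² + 0.46² + (-0.21)² + 0.14² = 0.1600 + 0.0361 + 0.0169 + 0.0625 + 0.0036 + 0.2116 + 0.0441 + 0.0196 = 0.5544

0.554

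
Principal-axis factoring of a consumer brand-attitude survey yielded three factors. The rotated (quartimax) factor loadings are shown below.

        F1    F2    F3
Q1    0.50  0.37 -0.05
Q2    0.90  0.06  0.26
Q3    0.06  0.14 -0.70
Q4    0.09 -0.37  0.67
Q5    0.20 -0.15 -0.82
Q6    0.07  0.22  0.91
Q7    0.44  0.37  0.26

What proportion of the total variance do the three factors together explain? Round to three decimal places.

SS loadings by factor: 1.3102, 0.5048, 2.5771; total = 4.3921.
Total variance with 7 standardized items is 7, so the solution explains 4.3921/7 = 0.6274.

0.627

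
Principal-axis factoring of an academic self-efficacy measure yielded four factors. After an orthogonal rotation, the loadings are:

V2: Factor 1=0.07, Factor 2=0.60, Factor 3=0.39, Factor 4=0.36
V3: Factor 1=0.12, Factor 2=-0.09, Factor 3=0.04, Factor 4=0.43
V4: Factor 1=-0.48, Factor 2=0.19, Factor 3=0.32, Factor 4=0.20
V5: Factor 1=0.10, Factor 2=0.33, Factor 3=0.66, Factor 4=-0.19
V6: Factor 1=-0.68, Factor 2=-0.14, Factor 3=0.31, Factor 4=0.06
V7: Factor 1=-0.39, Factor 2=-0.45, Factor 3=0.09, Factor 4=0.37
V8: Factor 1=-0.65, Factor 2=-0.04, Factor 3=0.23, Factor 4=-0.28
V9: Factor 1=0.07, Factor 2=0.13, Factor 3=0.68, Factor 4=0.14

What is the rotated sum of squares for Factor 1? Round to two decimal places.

1.30

SS loadings for Factor 1 = 0.07² + 0.12² + (-0.48)² + 0.10² + (-0.68)² + (-0.39)² + (-0.65)² + 0.07² = 0.0049 + 0.0144 + 0.2304 + 0.0100 + 0.4624 + 0.1521 + 0.4225 + 0.0049 = 1.3016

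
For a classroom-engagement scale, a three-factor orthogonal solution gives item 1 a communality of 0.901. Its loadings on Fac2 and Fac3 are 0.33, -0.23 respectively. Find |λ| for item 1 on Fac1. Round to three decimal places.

0.860

Under orthogonal rotation h² = Σλ², so λ_Fac1² = h² − (0.1618) = 0.901 − 0.1618 = 0.7392.
|λ| = √0.7392 = 0.8598.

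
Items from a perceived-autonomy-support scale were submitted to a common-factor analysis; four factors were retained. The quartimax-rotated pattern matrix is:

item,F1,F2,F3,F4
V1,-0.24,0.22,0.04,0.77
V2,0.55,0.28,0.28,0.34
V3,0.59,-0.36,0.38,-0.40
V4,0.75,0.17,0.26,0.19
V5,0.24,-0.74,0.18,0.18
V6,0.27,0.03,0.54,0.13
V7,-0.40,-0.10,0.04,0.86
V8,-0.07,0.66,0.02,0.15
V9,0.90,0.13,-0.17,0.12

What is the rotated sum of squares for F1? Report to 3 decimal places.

SS loadings for F1 = (-0.24)² + 0.55² + 0.59² + 0.75² + 0.24² + 0.27² + (-0.40)² + (-0.07)² + 0.90² = 0.0576 + 0.3025 + 0.3481 + 0.5625 + 0.0576 + 0.0729 + 0.1600 + 0.0049 + 0.8100 = 2.3761

2.376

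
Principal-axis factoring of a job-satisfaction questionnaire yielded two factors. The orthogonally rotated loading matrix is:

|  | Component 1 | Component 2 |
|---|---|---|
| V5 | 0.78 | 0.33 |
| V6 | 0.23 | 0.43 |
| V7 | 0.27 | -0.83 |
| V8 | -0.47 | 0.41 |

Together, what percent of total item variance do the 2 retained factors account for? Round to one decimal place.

52.6%

Communalities: 0.7173, 0.2378, 0.7618, 0.3890; Σh² = 2.1059.
Total variance with 4 standardized items is 4, so the solution explains 2.1059/4 = 0.5265 = 52.65%.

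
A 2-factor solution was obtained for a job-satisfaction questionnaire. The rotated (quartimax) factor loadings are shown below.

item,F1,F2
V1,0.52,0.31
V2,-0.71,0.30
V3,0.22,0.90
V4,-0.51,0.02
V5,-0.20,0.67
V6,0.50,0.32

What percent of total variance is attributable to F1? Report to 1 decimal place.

SS loadings for F1 = 0.52² + (-0.71)² + 0.22² + (-0.51)² + (-0.20)² + 0.50² = 1.3730
With 6 standardized items, total variance = 6. Proportion = 1.3730/6 = 0.2288 → 22.88%.

22.9%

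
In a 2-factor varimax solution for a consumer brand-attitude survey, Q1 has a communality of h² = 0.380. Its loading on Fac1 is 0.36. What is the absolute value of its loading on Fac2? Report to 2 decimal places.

0.50

Under orthogonal rotation h² = Σλ², so λ_Fac2² = h² − (0.1296) = 0.380 − 0.1296 = 0.2504.
|λ| = √0.2504 = 0.5004.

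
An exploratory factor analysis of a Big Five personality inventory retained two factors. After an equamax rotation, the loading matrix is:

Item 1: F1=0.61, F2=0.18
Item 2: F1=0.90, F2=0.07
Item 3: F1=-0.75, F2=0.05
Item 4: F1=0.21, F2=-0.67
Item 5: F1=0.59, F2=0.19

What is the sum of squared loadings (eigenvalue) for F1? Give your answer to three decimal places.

SS loadings for F1 = 0.61² + 0.90² + (-0.75)² + 0.21² + 0.59² = 0.3721 + 0.8100 + 0.5625 + 0.0441 + 0.3481 = 2.1368

2.137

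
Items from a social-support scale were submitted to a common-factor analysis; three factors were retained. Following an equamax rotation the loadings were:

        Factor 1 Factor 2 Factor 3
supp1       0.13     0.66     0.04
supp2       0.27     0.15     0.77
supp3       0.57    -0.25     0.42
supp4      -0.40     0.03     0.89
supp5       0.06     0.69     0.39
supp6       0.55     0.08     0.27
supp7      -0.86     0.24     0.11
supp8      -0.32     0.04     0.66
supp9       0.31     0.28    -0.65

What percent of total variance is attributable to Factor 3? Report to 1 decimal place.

29.5%

SS loadings for Factor 3 = 0.04² + 0.77² + 0.42² + 0.89² + 0.39² + 0.27² + 0.11² + 0.66² + (-0.65)² = 2.6582
With 9 standardized items, total variance = 9. Proportion = 2.6582/9 = 0.2954 → 29.54%.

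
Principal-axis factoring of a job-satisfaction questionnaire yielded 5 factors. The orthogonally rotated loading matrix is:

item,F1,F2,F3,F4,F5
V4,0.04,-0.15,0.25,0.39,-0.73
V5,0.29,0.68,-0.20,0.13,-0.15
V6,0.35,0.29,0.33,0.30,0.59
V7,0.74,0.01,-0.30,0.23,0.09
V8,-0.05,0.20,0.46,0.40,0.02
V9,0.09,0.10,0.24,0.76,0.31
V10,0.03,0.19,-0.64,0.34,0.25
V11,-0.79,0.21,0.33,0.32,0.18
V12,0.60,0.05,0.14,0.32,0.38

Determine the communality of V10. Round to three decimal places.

0.625

h² = 0.03² + 0.19² + (-0.64)² + 0.34² + 0.25² = 0.0009 + 0.0361 + 0.4096 + 0.1156 + 0.0625 = 0.6247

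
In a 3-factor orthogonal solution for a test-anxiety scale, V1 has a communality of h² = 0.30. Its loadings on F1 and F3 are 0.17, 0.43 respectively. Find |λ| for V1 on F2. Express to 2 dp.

Under orthogonal rotation h² = Σλ², so λ_F2² = h² − (0.2138) = 0.30 − 0.2138 = 0.0862.
|λ| = √0.0862 = 0.2936.

0.29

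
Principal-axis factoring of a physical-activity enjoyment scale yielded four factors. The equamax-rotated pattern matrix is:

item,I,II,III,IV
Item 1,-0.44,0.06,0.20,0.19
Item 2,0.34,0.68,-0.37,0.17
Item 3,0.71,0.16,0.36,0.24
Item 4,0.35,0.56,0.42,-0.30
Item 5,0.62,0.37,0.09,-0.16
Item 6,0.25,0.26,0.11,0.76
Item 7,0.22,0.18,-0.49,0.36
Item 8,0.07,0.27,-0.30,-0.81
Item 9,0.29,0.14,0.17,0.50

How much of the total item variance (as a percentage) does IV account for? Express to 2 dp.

20.57%

SS loadings for IV = 0.19² + 0.17² + 0.24² + (-0.30)² + (-0.16)² + 0.76² + 0.36² + (-0.81)² + 0.50² = 1.8515
With 9 standardized items, total variance = 9. Proportion = 1.8515/9 = 0.2057 → 20.57%.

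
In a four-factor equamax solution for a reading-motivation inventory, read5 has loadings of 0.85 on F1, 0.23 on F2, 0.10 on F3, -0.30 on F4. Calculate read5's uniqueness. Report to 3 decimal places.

h² = 0.85² + 0.23² + 0.10² + (-0.30)² = 0.7225 + 0.0529 + 0.0100 + 0.0900 = 0.8754
Uniqueness u² = 1 − h² = 1 − 0.8754 = 0.1246

0.125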